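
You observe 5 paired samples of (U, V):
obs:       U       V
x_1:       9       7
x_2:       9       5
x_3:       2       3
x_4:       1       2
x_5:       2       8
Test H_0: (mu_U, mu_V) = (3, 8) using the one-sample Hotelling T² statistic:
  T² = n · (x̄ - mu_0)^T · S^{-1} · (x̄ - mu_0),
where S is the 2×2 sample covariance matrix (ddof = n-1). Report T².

Step 1 — sample mean vector:
  mean(U) = (9 + 9 + 2 + 1 + 2) / 5 = 23/5 = 4.6
  mean(V) = (7 + 5 + 3 + 2 + 8) / 5 = 25/5 = 5
  x̄ = (4.6, 5),  deviation x̄ - mu_0 = (4.6, 5) - (3, 8) = (1.6, -3).

Step 2 — sample covariance matrix, S[i,j] = (1/(n-1)) · Σ_k (x_{k,i} - mean_i) · (x_{k,j} - mean_j), divisor n-1 = 4:
  S[U,U] = ((4.4)·(4.4) + (4.4)·(4.4) + (-2.6)·(-2.6) + (-3.6)·(-3.6) + (-2.6)·(-2.6)) / 4 = 65.2/4 = 16.3
  S[U,V] = ((4.4)·(2) + (4.4)·(0) + (-2.6)·(-2) + (-3.6)·(-3) + (-2.6)·(3)) / 4 = 17/4 = 4.25
  S[V,V] = ((2)·(2) + (0)·(0) + (-2)·(-2) + (-3)·(-3) + (3)·(3)) / 4 = 26/4 = 6.5
  S = [[16.3, 4.25],
 [4.25, 6.5]].

Step 3 — invert S. det(S) = 16.3·6.5 - (4.25)² = 87.8875.
  S^{-1} = (1/det) · [[d, -b], [-b, a]] = [[0.074, -0.0484],
 [-0.0484, 0.1855]].

Step 4 — quadratic form (x̄ - mu_0)^T · S^{-1} · (x̄ - mu_0):
  S^{-1} · (x̄ - mu_0) = (0.2634, -0.6338),
  (x̄ - mu_0)^T · [...] = (1.6)·(0.2634) + (-3)·(-0.6338) = 2.3227.

Step 5 — scale by n: T² = 5 · 2.3227 = 11.6137.

T² ≈ 11.6137


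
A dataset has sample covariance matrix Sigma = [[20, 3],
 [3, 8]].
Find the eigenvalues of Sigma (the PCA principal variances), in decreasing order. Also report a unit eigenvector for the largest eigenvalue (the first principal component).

Step 1 — characteristic polynomial of 2×2 Sigma:
  det(Sigma - λI) = λ² - trace · λ + det = 0.
  trace = 20 + 8 = 28, det = 20·8 - (3)² = 151.
Step 2 — discriminant:
  Δ = trace² - 4·det = 784 - 604 = 180.
Step 3 — eigenvalues:
  λ = (trace ± √Δ)/2 = (28 ± 13.4164)/2,
  λ_1 = 20.7082,  λ_2 = 7.2918.

Step 4 — unit eigenvector for λ_1: solve (Sigma - λ_1 I)v = 0. First row:
  (20 - 20.7082)·v_x + (3)·v_y = 0, i.e. (-0.7082)·v_x + (3)·v_y = 0,
  so v ∝ (b, λ_1 - a) = (3, 0.7082) = u.
  ||u|| = √((3)² + (0.7082)²) = √(9.5016) ≈ 3.0825,
  v_1 = u/||u|| ≈ (0.9732, 0.2298) (||v_1|| = 1).

λ_1 = 20.7082,  λ_2 = 7.2918;  v_1 ≈ (0.9732, 0.2298)


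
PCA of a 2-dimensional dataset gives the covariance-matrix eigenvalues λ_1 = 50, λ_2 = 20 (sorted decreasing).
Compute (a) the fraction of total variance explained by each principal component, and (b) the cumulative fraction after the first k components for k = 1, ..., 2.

Step 1 — total variance = trace(Sigma) = Σ λ_i = 50 + 20 = 70.

Step 2 — fraction explained by component i = λ_i / Σ λ:
  PC1: 50/70 = 0.7143
  PC2: 20/70 = 0.2857

Step 3 — cumulative fraction after k components = (λ_1 + ... + λ_k) / Σ λ:
  k = 1: 50/70 = 0.7143
  k = 2: (50 + 20)/70 = 70/70 = 1

Summary (fraction, with percent):

explained: PC1 0.7143 (71.43%), PC2 0.2857 (28.57%);  cumulative: 0.7143, 1


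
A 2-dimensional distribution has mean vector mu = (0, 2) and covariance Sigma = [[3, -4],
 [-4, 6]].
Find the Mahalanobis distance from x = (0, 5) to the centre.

Step 1 — centre the observation: (x - mu) = (0, 3).

Step 2 — invert Sigma. det(Sigma) = 3·6 - (-4)² = 2.
  Sigma^{-1} = (1/det) · [[d, -b], [-b, a]] = [[3, 2],
 [2, 1.5]].

Step 3 — form the quadratic (x - mu)^T · Sigma^{-1} · (x - mu):
  Sigma^{-1} · (x - mu) = (6, 4.5).
  (x - mu)^T · [Sigma^{-1} · (x - mu)] = (0)·(6) + (3)·(4.5) = 13.5.

Step 4 — take square root: d = √(13.5) ≈ 3.6742.

d(x, mu) = √(13.5) ≈ 3.6742


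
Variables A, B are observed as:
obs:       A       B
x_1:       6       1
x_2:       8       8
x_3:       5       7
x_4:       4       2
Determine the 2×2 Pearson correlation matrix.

Step 1 — column means:
  mean(A) = (6 + 8 + 5 + 4) / 4 = 23/4 = 5.75
  mean(B) = (1 + 8 + 7 + 2) / 4 = 18/4 = 4.5

Step 2 — sample variances and covariances s[i,j] = (1/(n-1)) · Σ_k (x_{k,i} - mean_i) · (x_{k,j} - mean_j), with n-1 = 3:
  s[A,A] = ((0.25)·(0.25) + (2.25)·(2.25) + (-0.75)·(-0.75) + (-1.75)·(-1.75)) / 3 = 8.75/3 = 2.9167
  s[A,B] = ((0.25)·(-3.5) + (2.25)·(3.5) + (-0.75)·(2.5) + (-1.75)·(-2.5)) / 3 = 9.5/3 = 3.1667
  s[B,B] = ((-3.5)·(-3.5) + (3.5)·(3.5) + (2.5)·(2.5) + (-2.5)·(-2.5)) / 3 = 37/3 = 12.3333
  Sample standard deviations s_i = √(s[i,i]):
  s(A) = √(2.9167) = 1.7078
  s(B) = √(12.3333) = 3.5119

Step 3 — r_{ij} = s_{ij} / (s_i · s_j):
  r[A,A] = 1 (diagonal).
  r[A,B] = 3.1667 / (1.7078 · 3.5119) = 3.1667 / 5.9977 = 0.528
  r[B,B] = 1 (diagonal).

R is symmetric with unit diagonal. Assembling:

R = [[1, 0.528],
 [0.528, 1]]


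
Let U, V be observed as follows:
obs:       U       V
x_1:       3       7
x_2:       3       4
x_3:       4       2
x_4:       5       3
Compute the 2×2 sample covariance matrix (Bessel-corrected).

Step 1 — column means:
  mean(U) = (3 + 3 + 4 + 5) / 4 = 15/4 = 3.75
  mean(V) = (7 + 4 + 2 + 3) / 4 = 16/4 = 4

Step 2 — sample covariance S[i,j] = (1/(n-1)) · Σ_k (x_{k,i} - mean_i) · (x_{k,j} - mean_j), with n-1 = 3.
  S[U,U] = ((-0.75)·(-0.75) + (-0.75)·(-0.75) + (0.25)·(0.25) + (1.25)·(1.25)) / 3 = 2.75/3 = 0.9167
  S[U,V] = ((-0.75)·(3) + (-0.75)·(0) + (0.25)·(-2) + (1.25)·(-1)) / 3 = -4/3 = -1.3333
  S[V,V] = ((3)·(3) + (0)·(0) + (-2)·(-2) + (-1)·(-1)) / 3 = 14/3 = 4.6667

S is symmetric (S[j,i] = S[i,j]). Assembling:

S = [[0.9167, -1.3333],
 [-1.3333, 4.6667]]


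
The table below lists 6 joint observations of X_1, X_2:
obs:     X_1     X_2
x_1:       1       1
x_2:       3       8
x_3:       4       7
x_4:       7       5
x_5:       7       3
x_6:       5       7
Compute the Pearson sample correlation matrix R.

Step 1 — column means:
  mean(X_1) = (1 + 3 + 4 + 7 + 7 + 5) / 6 = 27/6 = 4.5
  mean(X_2) = (1 + 8 + 7 + 5 + 3 + 7) / 6 = 31/6 = 5.1667

Step 2 — sample variances and covariances s[i,j] = (1/(n-1)) · Σ_k (x_{k,i} - mean_i) · (x_{k,j} - mean_j), with n-1 = 5:
  s[X_1,X_1] = ((-3.5)·(-3.5) + (-1.5)·(-1.5) + (-0.5)·(-0.5) + (2.5)·(2.5) + (2.5)·(2.5) + (0.5)·(0.5)) / 5 = 27.5/5 = 5.5
  s[X_1,X_2] = ((-3.5)·(-4.1667) + (-1.5)·(2.8333) + (-0.5)·(1.8333) + (2.5)·(-0.1667) + (2.5)·(-2.1667) + (0.5)·(1.8333)) / 5 = 4.5/5 = 0.9
  s[X_2,X_2] = ((-4.1667)·(-4.1667) + (2.8333)·(2.8333) + (1.8333)·(1.8333) + (-0.1667)·(-0.1667) + (-2.1667)·(-2.1667) + (1.8333)·(1.8333)) / 5 = 36.8333/5 = 7.3667
  Sample standard deviations s_i = √(s[i,i]):
  s(X_1) = √(5.5) = 2.3452
  s(X_2) = √(7.3667) = 2.7142

Step 3 — r_{ij} = s_{ij} / (s_i · s_j):
  r[X_1,X_1] = 1 (diagonal).
  r[X_1,X_2] = 0.9 / (2.3452 · 2.7142) = 0.9 / 6.3653 = 0.1414
  r[X_2,X_2] = 1 (diagonal).

R is symmetric with unit diagonal. Assembling:

R = [[1, 0.1414],
 [0.1414, 1]]


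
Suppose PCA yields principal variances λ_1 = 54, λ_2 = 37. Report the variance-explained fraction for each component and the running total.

Step 1 — total variance = trace(Sigma) = Σ λ_i = 54 + 37 = 91.

Step 2 — fraction explained by component i = λ_i / Σ λ:
  PC1: 54/91 = 0.5934
  PC2: 37/91 = 0.4066

Step 3 — cumulative fraction after k components = (λ_1 + ... + λ_k) / Σ λ:
  k = 1: 54/91 = 0.5934
  k = 2: (54 + 37)/91 = 91/91 = 1

Summary (fraction, with percent):

explained: PC1 0.5934 (59.34%), PC2 0.4066 (40.66%);  cumulative: 0.5934, 1


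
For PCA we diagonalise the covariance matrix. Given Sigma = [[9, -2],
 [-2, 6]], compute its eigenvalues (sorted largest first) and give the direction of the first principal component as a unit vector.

Step 1 — characteristic polynomial of 2×2 Sigma:
  det(Sigma - λI) = λ² - trace · λ + det = 0.
  trace = 9 + 6 = 15, det = 9·6 - (-2)² = 50.
Step 2 — discriminant:
  Δ = trace² - 4·det = 225 - 200 = 25.
Step 3 — eigenvalues:
  λ = (trace ± √Δ)/2 = (15 ± 5)/2,
  λ_1 = 10,  λ_2 = 5.

Step 4 — unit eigenvector for λ_1: solve (Sigma - λ_1 I)v = 0. First row:
  (9 - 10)·v_x + (-2)·v_y = 0, i.e. (-1)·v_x + (-2)·v_y = 0,
  so v ∝ (b, λ_1 - a) = (-2, 1); multiply by -1 so the first entry is positive: u = (2, -1).
  ||u|| = √((2)² + (-1)²) = √(5) ≈ 2.2361,
  v_1 = u/||u|| ≈ (0.8944, -0.4472) (||v_1|| = 1).

λ_1 = 10,  λ_2 = 5;  v_1 ≈ (0.8944, -0.4472)


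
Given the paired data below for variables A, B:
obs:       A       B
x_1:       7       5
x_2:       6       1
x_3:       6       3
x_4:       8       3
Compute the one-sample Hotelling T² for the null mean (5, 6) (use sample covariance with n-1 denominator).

Step 1 — sample mean vector:
  mean(A) = (7 + 6 + 6 + 8) / 4 = 27/4 = 6.75
  mean(B) = (5 + 1 + 3 + 3) / 4 = 12/4 = 3
  x̄ = (6.75, 3),  deviation x̄ - mu_0 = (6.75, 3) - (5, 6) = (1.75, -3).

Step 2 — sample covariance matrix, S[i,j] = (1/(n-1)) · Σ_k (x_{k,i} - mean_i) · (x_{k,j} - mean_j), divisor n-1 = 3:
  S[A,A] = ((0.25)·(0.25) + (-0.75)·(-0.75) + (-0.75)·(-0.75) + (1.25)·(1.25)) / 3 = 2.75/3 = 0.9167
  S[A,B] = ((0.25)·(2) + (-0.75)·(-2) + (-0.75)·(0) + (1.25)·(0)) / 3 = 2/3 = 0.6667
  S[B,B] = ((2)·(2) + (-2)·(-2) + (0)·(0) + (0)·(0)) / 3 = 8/3 = 2.6667
  S = [[0.9167, 0.6667],
 [0.6667, 2.6667]].

Step 3 — invert S. det(S) = 0.9167·2.6667 - (0.6667)² = 2.
  S^{-1} = (1/det) · [[d, -b], [-b, a]] = [[1.3333, -0.3333],
 [-0.3333, 0.4583]].

Step 4 — quadratic form (x̄ - mu_0)^T · S^{-1} · (x̄ - mu_0):
  S^{-1} · (x̄ - mu_0) = (3.3333, -1.9583),
  (x̄ - mu_0)^T · [...] = (1.75)·(3.3333) + (-3)·(-1.9583) = 11.7083.

Step 5 — scale by n: T² = 4 · 11.7083 = 46.8333.

T² ≈ 46.8333


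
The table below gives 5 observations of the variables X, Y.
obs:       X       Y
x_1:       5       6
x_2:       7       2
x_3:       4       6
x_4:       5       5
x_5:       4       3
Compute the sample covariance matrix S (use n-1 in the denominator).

Step 1 — column means:
  mean(X) = (5 + 7 + 4 + 5 + 4) / 5 = 25/5 = 5
  mean(Y) = (6 + 2 + 6 + 5 + 3) / 5 = 22/5 = 4.4

Step 2 — sample covariance S[i,j] = (1/(n-1)) · Σ_k (x_{k,i} - mean_i) · (x_{k,j} - mean_j), with n-1 = 4.
  S[X,X] = ((0)·(0) + (2)·(2) + (-1)·(-1) + (0)·(0) + (-1)·(-1)) / 4 = 6/4 = 1.5
  S[X,Y] = ((0)·(1.6) + (2)·(-2.4) + (-1)·(1.6) + (0)·(0.6) + (-1)·(-1.4)) / 4 = -5/4 = -1.25
  S[Y,Y] = ((1.6)·(1.6) + (-2.4)·(-2.4) + (1.6)·(1.6) + (0.6)·(0.6) + (-1.4)·(-1.4)) / 4 = 13.2/4 = 3.3

S is symmetric (S[j,i] = S[i,j]). Assembling:

S = [[1.5, -1.25],
 [-1.25, 3.3]]


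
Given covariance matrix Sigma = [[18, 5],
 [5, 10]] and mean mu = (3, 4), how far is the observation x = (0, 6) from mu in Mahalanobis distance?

Step 1 — centre the observation: (x - mu) = (-3, 2).

Step 2 — invert Sigma. det(Sigma) = 18·10 - (5)² = 155.
  Sigma^{-1} = (1/det) · [[d, -b], [-b, a]] = [[0.0645, -0.0323],
 [-0.0323, 0.1161]].

Step 3 — form the quadratic (x - mu)^T · Sigma^{-1} · (x - mu):
  Sigma^{-1} · (x - mu) = (-0.2581, 0.329).
  (x - mu)^T · [Sigma^{-1} · (x - mu)] = (-3)·(-0.2581) + (2)·(0.329) = 1.4323.

Step 4 — take square root: d = √(1.4323) ≈ 1.1968.

d(x, mu) = √(1.4323) ≈ 1.1968


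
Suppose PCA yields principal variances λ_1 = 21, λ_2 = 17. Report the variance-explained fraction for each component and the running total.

Step 1 — total variance = trace(Sigma) = Σ λ_i = 21 + 17 = 38.

Step 2 — fraction explained by component i = λ_i / Σ λ:
  PC1: 21/38 = 0.5526
  PC2: 17/38 = 0.4474

Step 3 — cumulative fraction after k components = (λ_1 + ... + λ_k) / Σ λ:
  k = 1: 21/38 = 0.5526
  k = 2: (21 + 17)/38 = 38/38 = 1

Summary (fraction, with percent):

explained: PC1 0.5526 (55.26%), PC2 0.4474 (44.74%);  cumulative: 0.5526, 1


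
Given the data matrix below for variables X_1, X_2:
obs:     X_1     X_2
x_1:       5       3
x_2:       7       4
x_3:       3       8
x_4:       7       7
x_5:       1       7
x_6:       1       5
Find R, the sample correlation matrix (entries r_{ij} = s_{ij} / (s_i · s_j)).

Step 1 — column means:
  mean(X_1) = (5 + 7 + 3 + 7 + 1 + 1) / 6 = 24/6 = 4
  mean(X_2) = (3 + 4 + 8 + 7 + 7 + 5) / 6 = 34/6 = 5.6667

Step 2 — sample variances and covariances s[i,j] = (1/(n-1)) · Σ_k (x_{k,i} - mean_i) · (x_{k,j} - mean_j), with n-1 = 5:
  s[X_1,X_1] = ((1)·(1) + (3)·(3) + (-1)·(-1) + (3)·(3) + (-3)·(-3) + (-3)·(-3)) / 5 = 38/5 = 7.6
  s[X_1,X_2] = ((1)·(-2.6667) + (3)·(-1.6667) + (-1)·(2.3333) + (3)·(1.3333) + (-3)·(1.3333) + (-3)·(-0.6667)) / 5 = -8/5 = -1.6
  s[X_2,X_2] = ((-2.6667)·(-2.6667) + (-1.6667)·(-1.6667) + (2.3333)·(2.3333) + (1.3333)·(1.3333) + (1.3333)·(1.3333) + (-0.6667)·(-0.6667)) / 5 = 19.3333/5 = 3.8667
  Sample standard deviations s_i = √(s[i,i]):
  s(X_1) = √(7.6) = 2.7568
  s(X_2) = √(3.8667) = 1.9664

Step 3 — r_{ij} = s_{ij} / (s_i · s_j):
  r[X_1,X_1] = 1 (diagonal).
  r[X_1,X_2] = -1.6 / (2.7568 · 1.9664) = -1.6 / 5.4209 = -0.2952
  r[X_2,X_2] = 1 (diagonal).

R is symmetric with unit diagonal. Assembling:

R = [[1, -0.2952],
 [-0.2952, 1]]


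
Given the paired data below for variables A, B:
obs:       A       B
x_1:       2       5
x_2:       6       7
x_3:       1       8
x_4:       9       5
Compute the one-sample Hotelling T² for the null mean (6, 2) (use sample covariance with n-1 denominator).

Step 1 — sample mean vector:
  mean(A) = (2 + 6 + 1 + 9) / 4 = 18/4 = 4.5
  mean(B) = (5 + 7 + 8 + 5) / 4 = 25/4 = 6.25
  x̄ = (4.5, 6.25),  deviation x̄ - mu_0 = (4.5, 6.25) - (6, 2) = (-1.5, 4.25).

Step 2 — sample covariance matrix, S[i,j] = (1/(n-1)) · Σ_k (x_{k,i} - mean_i) · (x_{k,j} - mean_j), divisor n-1 = 3:
  S[A,A] = ((-2.5)·(-2.5) + (1.5)·(1.5) + (-3.5)·(-3.5) + (4.5)·(4.5)) / 3 = 41/3 = 13.6667
  S[A,B] = ((-2.5)·(-1.25) + (1.5)·(0.75) + (-3.5)·(1.75) + (4.5)·(-1.25)) / 3 = -7.5/3 = -2.5
  S[B,B] = ((-1.25)·(-1.25) + (0.75)·(0.75) + (1.75)·(1.75) + (-1.25)·(-1.25)) / 3 = 6.75/3 = 2.25
  S = [[13.6667, -2.5],
 [-2.5, 2.25]].

Step 3 — invert S. det(S) = 13.6667·2.25 - (-2.5)² = 24.5.
  S^{-1} = (1/det) · [[d, -b], [-b, a]] = [[0.0918, 0.102],
 [0.102, 0.5578]].

Step 4 — quadratic form (x̄ - mu_0)^T · S^{-1} · (x̄ - mu_0):
  S^{-1} · (x̄ - mu_0) = (0.2959, 2.2177),
  (x̄ - mu_0)^T · [...] = (-1.5)·(0.2959) + (4.25)·(2.2177) = 8.9813.

Step 5 — scale by n: T² = 4 · 8.9813 = 35.9252.

T² ≈ 35.9252


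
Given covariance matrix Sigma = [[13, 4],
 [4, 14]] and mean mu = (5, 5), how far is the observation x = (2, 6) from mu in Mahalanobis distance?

Step 1 — centre the observation: (x - mu) = (-3, 1).

Step 2 — invert Sigma. det(Sigma) = 13·14 - (4)² = 166.
  Sigma^{-1} = (1/det) · [[d, -b], [-b, a]] = [[0.0843, -0.0241],
 [-0.0241, 0.0783]].

Step 3 — form the quadratic (x - mu)^T · Sigma^{-1} · (x - mu):
  Sigma^{-1} · (x - mu) = (-0.2771, 0.1506).
  (x - mu)^T · [Sigma^{-1} · (x - mu)] = (-3)·(-0.2771) + (1)·(0.1506) = 0.9819.

Step 4 — take square root: d = √(0.9819) ≈ 0.9909.

d(x, mu) = √(0.9819) ≈ 0.9909


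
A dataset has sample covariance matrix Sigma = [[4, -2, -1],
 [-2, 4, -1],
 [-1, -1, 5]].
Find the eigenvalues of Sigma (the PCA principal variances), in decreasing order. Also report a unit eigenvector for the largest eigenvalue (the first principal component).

Step 1 — characteristic polynomial p(λ) = det(λI - Sigma) = λ³ - tr·λ² + c_1·λ - det, where tr = trace, c_1 = sum of the principal 2×2 minors, det = det(Sigma):
  tr = 4 + 4 + 5 = 13,
  c_1 = (4·4 - (-2)²) + (4·5 - (-1)²) + (4·5 - (-1)²) = 12 + 19 + 19 = 50,
  det = 4·(4·5 - (-1)²) - (-2)·((-2)·5 - (-1)·(-1)) + (-1)·((-2)·(-1) - 4·(-1)) = 4·(19) - (-2)·(-11) + (-1)·(6) = 48.
  So p(λ) = λ³ - 13λ² + 50λ - 48.
Step 2 — look for an integer root (rational root theorem: any rational root is an integer divisor of 48). Testing λ = 6:
  p(6) = 216 - 468 + 300 - 48 = 0  ✓
  Dividing out (λ - 6): p(λ) = (λ - 6)(λ² - 7λ + 8).
Step 3 — remaining eigenvalues from the quadratic λ² - 7λ + 8 = 0:
  Δ = 7² - 4·8 = 49 - 32 = 17,  λ = (7 ± √17)/2 = (7 ± 4.1231)/2 ≈ 5.5616 or 1.4384.
  Sorted: λ_1 = 6,  λ_2 = 5.5616,  λ_3 = 1.4384  (check: sum = 13 = tr ✓).

Step 4 — unit eigenvector for λ_1 = 6: v spans the null space of (Sigma - λ_1 I), whose rows are
  r_1 = (-2, -2, -1),  r_2 = (-2, -2, -1),  r_3 = (-1, -1, -1).
  v is orthogonal to every row, so take v ∝ r_1 × r_3 = ((-2)·(-1) - (-1)·(-1), (-1)·(-1) - (-2)·(-1), (-2)·(-1) - (-2)·(-1)) = (1, -1, 0).
  Let u = (1, -1, 0).
  ||u|| = √((1)² + (-1)² + (0)²) = √(2) ≈ 1.4142,  v_1 = u/||u|| ≈ (0.7071, -0.7071, 0) (||v_1|| = 1).

λ_1 = 6,  λ_2 = 5.5616,  λ_3 = 1.4384;  v_1 ≈ (0.7071, -0.7071, 0)


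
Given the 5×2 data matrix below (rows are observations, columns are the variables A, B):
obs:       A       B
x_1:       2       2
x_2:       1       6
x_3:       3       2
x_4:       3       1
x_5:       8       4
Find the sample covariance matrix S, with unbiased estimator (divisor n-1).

Step 1 — column means:
  mean(A) = (2 + 1 + 3 + 3 + 8) / 5 = 17/5 = 3.4
  mean(B) = (2 + 6 + 2 + 1 + 4) / 5 = 15/5 = 3

Step 2 — sample covariance S[i,j] = (1/(n-1)) · Σ_k (x_{k,i} - mean_i) · (x_{k,j} - mean_j), with n-1 = 4.
  S[A,A] = ((-1.4)·(-1.4) + (-2.4)·(-2.4) + (-0.4)·(-0.4) + (-0.4)·(-0.4) + (4.6)·(4.6)) / 4 = 29.2/4 = 7.3
  S[A,B] = ((-1.4)·(-1) + (-2.4)·(3) + (-0.4)·(-1) + (-0.4)·(-2) + (4.6)·(1)) / 4 = 0/4 = 0
  S[B,B] = ((-1)·(-1) + (3)·(3) + (-1)·(-1) + (-2)·(-2) + (1)·(1)) / 4 = 16/4 = 4

S is symmetric (S[j,i] = S[i,j]). Assembling:

S = [[7.3, 0],
 [0, 4]]


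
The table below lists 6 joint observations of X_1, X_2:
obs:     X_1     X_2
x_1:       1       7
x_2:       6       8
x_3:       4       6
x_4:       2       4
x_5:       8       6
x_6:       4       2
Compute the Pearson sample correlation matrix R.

Step 1 — column means:
  mean(X_1) = (1 + 6 + 4 + 2 + 8 + 4) / 6 = 25/6 = 4.1667
  mean(X_2) = (7 + 8 + 6 + 4 + 6 + 2) / 6 = 33/6 = 5.5

Step 2 — sample variances and covariances s[i,j] = (1/(n-1)) · Σ_k (x_{k,i} - mean_i) · (x_{k,j} - mean_j), with n-1 = 5:
  s[X_1,X_1] = ((-3.1667)·(-3.1667) + (1.8333)·(1.8333) + (-0.1667)·(-0.1667) + (-2.1667)·(-2.1667) + (3.8333)·(3.8333) + (-0.1667)·(-0.1667)) / 5 = 32.8333/5 = 6.5667
  s[X_1,X_2] = ((-3.1667)·(1.5) + (1.8333)·(2.5) + (-0.1667)·(0.5) + (-2.1667)·(-1.5) + (3.8333)·(0.5) + (-0.1667)·(-3.5)) / 5 = 5.5/5 = 1.1
  s[X_2,X_2] = ((1.5)·(1.5) + (2.5)·(2.5) + (0.5)·(0.5) + (-1.5)·(-1.5) + (0.5)·(0.5) + (-3.5)·(-3.5)) / 5 = 23.5/5 = 4.7
  Sample standard deviations s_i = √(s[i,i]):
  s(X_1) = √(6.5667) = 2.5626
  s(X_2) = √(4.7) = 2.1679

Step 3 — r_{ij} = s_{ij} / (s_i · s_j):
  r[X_1,X_1] = 1 (diagonal).
  r[X_1,X_2] = 1.1 / (2.5626 · 2.1679) = 1.1 / 5.5555 = 0.198
  r[X_2,X_2] = 1 (diagonal).

R is symmetric with unit diagonal. Assembling:

R = [[1, 0.198],
 [0.198, 1]]


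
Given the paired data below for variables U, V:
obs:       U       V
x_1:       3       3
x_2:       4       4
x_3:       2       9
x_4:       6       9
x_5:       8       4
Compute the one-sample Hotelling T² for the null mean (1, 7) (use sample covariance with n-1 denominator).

Step 1 — sample mean vector:
  mean(U) = (3 + 4 + 2 + 6 + 8) / 5 = 23/5 = 4.6
  mean(V) = (3 + 4 + 9 + 9 + 4) / 5 = 29/5 = 5.8
  x̄ = (4.6, 5.8),  deviation x̄ - mu_0 = (4.6, 5.8) - (1, 7) = (3.6, -1.2).

Step 2 — sample covariance matrix, S[i,j] = (1/(n-1)) · Σ_k (x_{k,i} - mean_i) · (x_{k,j} - mean_j), divisor n-1 = 4:
  S[U,U] = ((-1.6)·(-1.6) + (-0.6)·(-0.6) + (-2.6)·(-2.6) + (1.4)·(1.4) + (3.4)·(3.4)) / 4 = 23.2/4 = 5.8
  S[U,V] = ((-1.6)·(-2.8) + (-0.6)·(-1.8) + (-2.6)·(3.2) + (1.4)·(3.2) + (3.4)·(-1.8)) / 4 = -4.4/4 = -1.1
  S[V,V] = ((-2.8)·(-2.8) + (-1.8)·(-1.8) + (3.2)·(3.2) + (3.2)·(3.2) + (-1.8)·(-1.8)) / 4 = 34.8/4 = 8.7
  S = [[5.8, -1.1],
 [-1.1, 8.7]].

Step 3 — invert S. det(S) = 5.8·8.7 - (-1.1)² = 49.25.
  S^{-1} = (1/det) · [[d, -b], [-b, a]] = [[0.1766, 0.0223],
 [0.0223, 0.1178]].

Step 4 — quadratic form (x̄ - mu_0)^T · S^{-1} · (x̄ - mu_0):
  S^{-1} · (x̄ - mu_0) = (0.6091, -0.0609),
  (x̄ - mu_0)^T · [...] = (3.6)·(0.6091) + (-1.2)·(-0.0609) = 2.266.

Step 5 — scale by n: T² = 5 · 2.266 = 11.3299.

T² ≈ 11.3299


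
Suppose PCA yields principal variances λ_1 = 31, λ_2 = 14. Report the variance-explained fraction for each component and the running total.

Step 1 — total variance = trace(Sigma) = Σ λ_i = 31 + 14 = 45.

Step 2 — fraction explained by component i = λ_i / Σ λ:
  PC1: 31/45 = 0.6889
  PC2: 14/45 = 0.3111

Step 3 — cumulative fraction after k components = (λ_1 + ... + λ_k) / Σ λ:
  k = 1: 31/45 = 0.6889
  k = 2: (31 + 14)/45 = 45/45 = 1

Summary (fraction, with percent):

explained: PC1 0.6889 (68.89%), PC2 0.3111 (31.11%);  cumulative: 0.6889, 1


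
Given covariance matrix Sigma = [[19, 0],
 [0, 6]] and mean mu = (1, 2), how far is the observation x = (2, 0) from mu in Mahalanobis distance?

Step 1 — centre the observation: (x - mu) = (1, -2).

Step 2 — invert Sigma. det(Sigma) = 19·6 - (0)² = 114.
  Sigma^{-1} = (1/det) · [[d, -b], [-b, a]] = [[0.0526, 0],
 [0, 0.1667]].

Step 3 — form the quadratic (x - mu)^T · Sigma^{-1} · (x - mu):
  Sigma^{-1} · (x - mu) = (0.0526, -0.3333).
  (x - mu)^T · [Sigma^{-1} · (x - mu)] = (1)·(0.0526) + (-2)·(-0.3333) = 0.7193.

Step 4 — take square root: d = √(0.7193) ≈ 0.8481.

d(x, mu) = √(0.7193) ≈ 0.8481


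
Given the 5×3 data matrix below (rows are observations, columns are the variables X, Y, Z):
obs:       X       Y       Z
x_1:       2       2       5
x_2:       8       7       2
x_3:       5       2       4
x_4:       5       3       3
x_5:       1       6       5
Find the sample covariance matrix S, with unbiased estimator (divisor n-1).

Step 1 — column means:
  mean(X) = (2 + 8 + 5 + 5 + 1) / 5 = 21/5 = 4.2
  mean(Y) = (2 + 7 + 2 + 3 + 6) / 5 = 20/5 = 4
  mean(Z) = (5 + 2 + 4 + 3 + 5) / 5 = 19/5 = 3.8

Step 2 — sample covariance S[i,j] = (1/(n-1)) · Σ_k (x_{k,i} - mean_i) · (x_{k,j} - mean_j), with n-1 = 4.
  S[X,X] = ((-2.2)·(-2.2) + (3.8)·(3.8) + (0.8)·(0.8) + (0.8)·(0.8) + (-3.2)·(-3.2)) / 4 = 30.8/4 = 7.7
  S[X,Y] = ((-2.2)·(-2) + (3.8)·(3) + (0.8)·(-2) + (0.8)·(-1) + (-3.2)·(2)) / 4 = 7/4 = 1.75
  S[X,Z] = ((-2.2)·(1.2) + (3.8)·(-1.8) + (0.8)·(0.2) + (0.8)·(-0.8) + (-3.2)·(1.2)) / 4 = -13.8/4 = -3.45
  S[Y,Y] = ((-2)·(-2) + (3)·(3) + (-2)·(-2) + (-1)·(-1) + (2)·(2)) / 4 = 22/4 = 5.5
  S[Y,Z] = ((-2)·(1.2) + (3)·(-1.8) + (-2)·(0.2) + (-1)·(-0.8) + (2)·(1.2)) / 4 = -5/4 = -1.25
  S[Z,Z] = ((1.2)·(1.2) + (-1.8)·(-1.8) + (0.2)·(0.2) + (-0.8)·(-0.8) + (1.2)·(1.2)) / 4 = 6.8/4 = 1.7

S is symmetric (S[j,i] = S[i,j]). Assembling:

S = [[7.7, 1.75, -3.45],
 [1.75, 5.5, -1.25],
 [-3.45, -1.25, 1.7]]


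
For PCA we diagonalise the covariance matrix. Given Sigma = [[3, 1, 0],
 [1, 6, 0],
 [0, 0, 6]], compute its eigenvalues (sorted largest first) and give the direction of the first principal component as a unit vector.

Step 1 — characteristic polynomial p(λ) = det(λI - Sigma) = λ³ - tr·λ² + c_1·λ - det, where tr = trace, c_1 = sum of the principal 2×2 minors, det = det(Sigma):
  tr = 3 + 6 + 6 = 15,
  c_1 = (3·6 - (1)²) + (3·6 - (0)²) + (6·6 - (0)²) = 17 + 18 + 36 = 71,
  det = 3·(6·6 - (0)²) - (1)·((1)·6 - (0)·(0)) + (0)·((1)·(0) - 6·(0)) = 3·(36) - (1)·(6) + (0)·(0) = 102.
  So p(λ) = λ³ - 15λ² + 71λ - 102.
Step 2 — look for an integer root (rational root theorem: any rational root is an integer divisor of 102). Testing λ = 6:
  p(6) = 216 - 540 + 426 - 102 = 0  ✓
  Dividing out (λ - 6): p(λ) = (λ - 6)(λ² - 9λ + 17).
Step 3 — remaining eigenvalues from the quadratic λ² - 9λ + 17 = 0:
  Δ = 9² - 4·17 = 81 - 68 = 13,  λ = (9 ± √13)/2 = (9 ± 3.6056)/2 ≈ 6.3028 or 2.6972.
  Sorted: λ_1 = 6.3028,  λ_2 = 6,  λ_3 = 2.6972  (check: sum = 15 = tr ✓).

Step 4 — unit eigenvector for λ_1 ≈ 6.3028: v spans the null space of (Sigma - λ_1 I), whose rows are
  r_1 = (-3.3028, 1, 0),  r_2 = (1, -0.3028, 0),  r_3 = (0, 0, -0.3028).
  v is orthogonal to every row, so take v ∝ r_1 × r_3 = ((1)·(-0.3028) - (0)·(0), (0)·(0) - (-3.3028)·(-0.3028), (-3.3028)·(0) - (1)·(0)) ≈ (-0.3028, -1, 0).
  Rescale (multiply by -1 so the first nonzero entry is positive): u = (0.3028, 1, 0).
  ||u|| = √((0.3028)² + (1)² + (0)²) = √(1.0917) ≈ 1.0448,  v_1 = u/||u|| ≈ (0.2898, 0.9571, 0) (||v_1|| = 1).

λ_1 = 6.3028,  λ_2 = 6,  λ_3 = 2.6972;  v_1 ≈ (0.2898, 0.9571, 0)


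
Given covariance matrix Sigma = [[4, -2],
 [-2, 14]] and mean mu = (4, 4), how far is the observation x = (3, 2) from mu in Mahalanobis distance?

Step 1 — centre the observation: (x - mu) = (-1, -2).

Step 2 — invert Sigma. det(Sigma) = 4·14 - (-2)² = 52.
  Sigma^{-1} = (1/det) · [[d, -b], [-b, a]] = [[0.2692, 0.0385],
 [0.0385, 0.0769]].

Step 3 — form the quadratic (x - mu)^T · Sigma^{-1} · (x - mu):
  Sigma^{-1} · (x - mu) = (-0.3462, -0.1923).
  (x - mu)^T · [Sigma^{-1} · (x - mu)] = (-1)·(-0.3462) + (-2)·(-0.1923) = 0.7308.

Step 4 — take square root: d = √(0.7308) ≈ 0.8549.

d(x, mu) = √(0.7308) ≈ 0.8549


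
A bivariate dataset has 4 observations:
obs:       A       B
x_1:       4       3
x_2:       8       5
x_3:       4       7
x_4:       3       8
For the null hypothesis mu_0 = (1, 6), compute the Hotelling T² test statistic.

Step 1 — sample mean vector:
  mean(A) = (4 + 8 + 4 + 3) / 4 = 19/4 = 4.75
  mean(B) = (3 + 5 + 7 + 8) / 4 = 23/4 = 5.75
  x̄ = (4.75, 5.75),  deviation x̄ - mu_0 = (4.75, 5.75) - (1, 6) = (3.75, -0.25).

Step 2 — sample covariance matrix, S[i,j] = (1/(n-1)) · Σ_k (x_{k,i} - mean_i) · (x_{k,j} - mean_j), divisor n-1 = 3:
  S[A,A] = ((-0.75)·(-0.75) + (3.25)·(3.25) + (-0.75)·(-0.75) + (-1.75)·(-1.75)) / 3 = 14.75/3 = 4.9167
  S[A,B] = ((-0.75)·(-2.75) + (3.25)·(-0.75) + (-0.75)·(1.25) + (-1.75)·(2.25)) / 3 = -5.25/3 = -1.75
  S[B,B] = ((-2.75)·(-2.75) + (-0.75)·(-0.75) + (1.25)·(1.25) + (2.25)·(2.25)) / 3 = 14.75/3 = 4.9167
  S = [[4.9167, -1.75],
 [-1.75, 4.9167]].

Step 3 — invert S. det(S) = 4.9167·4.9167 - (-1.75)² = 21.1111.
  S^{-1} = (1/det) · [[d, -b], [-b, a]] = [[0.2329, 0.0829],
 [0.0829, 0.2329]].

Step 4 — quadratic form (x̄ - mu_0)^T · S^{-1} · (x̄ - mu_0):
  S^{-1} · (x̄ - mu_0) = (0.8526, 0.2526),
  (x̄ - mu_0)^T · [...] = (3.75)·(0.8526) + (-0.25)·(0.2526) = 3.1342.

Step 5 — scale by n: T² = 4 · 3.1342 = 12.5368.

T² ≈ 12.5368


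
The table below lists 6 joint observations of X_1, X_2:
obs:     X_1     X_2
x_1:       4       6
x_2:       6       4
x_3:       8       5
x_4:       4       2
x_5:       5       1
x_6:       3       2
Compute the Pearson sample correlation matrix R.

Step 1 — column means:
  mean(X_1) = (4 + 6 + 8 + 4 + 5 + 3) / 6 = 30/6 = 5
  mean(X_2) = (6 + 4 + 5 + 2 + 1 + 2) / 6 = 20/6 = 3.3333

Step 2 — sample variances and covariances s[i,j] = (1/(n-1)) · Σ_k (x_{k,i} - mean_i) · (x_{k,j} - mean_j), with n-1 = 5:
  s[X_1,X_1] = ((-1)·(-1) + (1)·(1) + (3)·(3) + (-1)·(-1) + (0)·(0) + (-2)·(-2)) / 5 = 16/5 = 3.2
  s[X_1,X_2] = ((-1)·(2.6667) + (1)·(0.6667) + (3)·(1.6667) + (-1)·(-1.3333) + (0)·(-2.3333) + (-2)·(-1.3333)) / 5 = 7/5 = 1.4
  s[X_2,X_2] = ((2.6667)·(2.6667) + (0.6667)·(0.6667) + (1.6667)·(1.6667) + (-1.3333)·(-1.3333) + (-2.3333)·(-2.3333) + (-1.3333)·(-1.3333)) / 5 = 19.3333/5 = 3.8667
  Sample standard deviations s_i = √(s[i,i]):
  s(X_1) = √(3.2) = 1.7889
  s(X_2) = √(3.8667) = 1.9664

Step 3 — r_{ij} = s_{ij} / (s_i · s_j):
  r[X_1,X_1] = 1 (diagonal).
  r[X_1,X_2] = 1.4 / (1.7889 · 1.9664) = 1.4 / 3.5176 = 0.398
  r[X_2,X_2] = 1 (diagonal).

R is symmetric with unit diagonal. Assembling:

R = [[1, 0.398],
 [0.398, 1]]


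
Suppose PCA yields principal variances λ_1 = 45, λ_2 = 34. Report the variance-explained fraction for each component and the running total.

Step 1 — total variance = trace(Sigma) = Σ λ_i = 45 + 34 = 79.

Step 2 — fraction explained by component i = λ_i / Σ λ:
  PC1: 45/79 = 0.5696
  PC2: 34/79 = 0.4304

Step 3 — cumulative fraction after k components = (λ_1 + ... + λ_k) / Σ λ:
  k = 1: 45/79 = 0.5696
  k = 2: (45 + 34)/79 = 79/79 = 1

Summary (fraction, with percent):

explained: PC1 0.5696 (56.96%), PC2 0.4304 (43.04%);  cumulative: 0.5696, 1


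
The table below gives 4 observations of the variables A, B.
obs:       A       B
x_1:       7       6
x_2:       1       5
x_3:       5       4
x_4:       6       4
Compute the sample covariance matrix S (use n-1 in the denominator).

Step 1 — column means:
  mean(A) = (7 + 1 + 5 + 6) / 4 = 19/4 = 4.75
  mean(B) = (6 + 5 + 4 + 4) / 4 = 19/4 = 4.75

Step 2 — sample covariance S[i,j] = (1/(n-1)) · Σ_k (x_{k,i} - mean_i) · (x_{k,j} - mean_j), with n-1 = 3.
  S[A,A] = ((2.25)·(2.25) + (-3.75)·(-3.75) + (0.25)·(0.25) + (1.25)·(1.25)) / 3 = 20.75/3 = 6.9167
  S[A,B] = ((2.25)·(1.25) + (-3.75)·(0.25) + (0.25)·(-0.75) + (1.25)·(-0.75)) / 3 = 0.75/3 = 0.25
  S[B,B] = ((1.25)·(1.25) + (0.25)·(0.25) + (-0.75)·(-0.75) + (-0.75)·(-0.75)) / 3 = 2.75/3 = 0.9167

S is symmetric (S[j,i] = S[i,j]). Assembling:

S = [[6.9167, 0.25],
 [0.25, 0.9167]]


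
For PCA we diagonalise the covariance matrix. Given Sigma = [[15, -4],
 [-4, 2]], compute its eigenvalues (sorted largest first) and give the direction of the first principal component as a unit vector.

Step 1 — characteristic polynomial of 2×2 Sigma:
  det(Sigma - λI) = λ² - trace · λ + det = 0.
  trace = 15 + 2 = 17, det = 15·2 - (-4)² = 14.
Step 2 — discriminant:
  Δ = trace² - 4·det = 289 - 56 = 233.
Step 3 — eigenvalues:
  λ = (trace ± √Δ)/2 = (17 ± 15.2643)/2,
  λ_1 = 16.1322,  λ_2 = 0.8678.

Step 4 — unit eigenvector for λ_1: solve (Sigma - λ_1 I)v = 0. First row:
  (15 - 16.1322)·v_x + (-4)·v_y = 0, i.e. (-1.1322)·v_x + (-4)·v_y = 0,
  so v ∝ (b, λ_1 - a) = (-4, 1.1322); multiply by -1 so the first entry is positive: u = (4, -1.1322).
  ||u|| = √((4)² + (-1.1322)²) = √(17.2818) ≈ 4.1571,
  v_1 = u/||u|| ≈ (0.9622, -0.2723) (||v_1|| = 1).

λ_1 = 16.1322,  λ_2 = 0.8678;  v_1 ≈ (0.9622, -0.2723)


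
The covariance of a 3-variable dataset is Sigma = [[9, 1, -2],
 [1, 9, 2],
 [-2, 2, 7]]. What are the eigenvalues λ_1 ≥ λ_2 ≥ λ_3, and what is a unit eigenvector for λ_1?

Step 1 — characteristic polynomial p(λ) = det(λI - Sigma) = λ³ - tr·λ² + c_1·λ - det, where tr = trace, c_1 = sum of the principal 2×2 minors, det = det(Sigma):
  tr = 9 + 9 + 7 = 25,
  c_1 = (9·9 - (1)²) + (9·7 - (-2)²) + (9·7 - (2)²) = 80 + 59 + 59 = 198,
  det = 9·(9·7 - (2)²) - (1)·((1)·7 - (2)·(-2)) + (-2)·((1)·(2) - 9·(-2)) = 9·(59) - (1)·(11) + (-2)·(20) = 480.
  So p(λ) = λ³ - 25λ² + 198λ - 480.
Step 2 — look for an integer root (rational root theorem: any rational root is an integer divisor of 480). Testing λ = 10:
  p(10) = 1000 - 2500 + 1980 - 480 = 0  ✓
  Dividing out (λ - 10): p(λ) = (λ - 10)(λ² - 15λ + 48).
Step 3 — remaining eigenvalues from the quadratic λ² - 15λ + 48 = 0:
  Δ = 15² - 4·48 = 225 - 192 = 33,  λ = (15 ± √33)/2 = (15 ± 5.7446)/2 ≈ 10.3723 or 4.6277.
  Sorted: λ_1 = 10.3723,  λ_2 = 10,  λ_3 = 4.6277  (check: sum = 25 = tr ✓).

Step 4 — unit eigenvector for λ_1 ≈ 10.3723: v spans the null space of (Sigma - λ_1 I), whose rows are
  r_1 = (-1.3723, 1, -2),  r_2 = (1, -1.3723, 2),  r_3 = (-2, 2, -3.3723).
  v is orthogonal to every row, so take v ∝ r_1 × r_2 = ((1)·(2) - (-2)·(-1.3723), (-2)·(1) - (-1.3723)·(2), (-1.3723)·(-1.3723) - (1)·(1)) ≈ (-0.7446, 0.7446, 0.8832).
  Rescale (multiply by -1 so the first nonzero entry is positive): u = (0.7446, -0.7446, -0.8832).
  ||u|| = √((0.7446)² + (-0.7446)² + (-0.8832)²) = √(1.8887) ≈ 1.3743,  v_1 = u/||u|| ≈ (0.5418, -0.5418, -0.6426) (||v_1|| = 1).

λ_1 = 10.3723,  λ_2 = 10,  λ_3 = 4.6277;  v_1 ≈ (0.5418, -0.5418, -0.6426)


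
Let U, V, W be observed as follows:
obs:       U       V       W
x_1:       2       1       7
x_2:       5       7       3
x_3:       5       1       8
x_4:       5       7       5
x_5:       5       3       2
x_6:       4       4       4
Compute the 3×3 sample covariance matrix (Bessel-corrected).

Step 1 — column means:
  mean(U) = (2 + 5 + 5 + 5 + 5 + 4) / 6 = 26/6 = 4.3333
  mean(V) = (1 + 7 + 1 + 7 + 3 + 4) / 6 = 23/6 = 3.8333
  mean(W) = (7 + 3 + 8 + 5 + 2 + 4) / 6 = 29/6 = 4.8333

Step 2 — sample covariance S[i,j] = (1/(n-1)) · Σ_k (x_{k,i} - mean_i) · (x_{k,j} - mean_j), with n-1 = 5.
  S[U,U] = ((-2.3333)·(-2.3333) + (0.6667)·(0.6667) + (0.6667)·(0.6667) + (0.6667)·(0.6667) + (0.6667)·(0.6667) + (-0.3333)·(-0.3333)) / 5 = 7.3333/5 = 1.4667
  S[U,V] = ((-2.3333)·(-2.8333) + (0.6667)·(3.1667) + (0.6667)·(-2.8333) + (0.6667)·(3.1667) + (0.6667)·(-0.8333) + (-0.3333)·(0.1667)) / 5 = 8.3333/5 = 1.6667
  S[U,W] = ((-2.3333)·(2.1667) + (0.6667)·(-1.8333) + (0.6667)·(3.1667) + (0.6667)·(0.1667) + (0.6667)·(-2.8333) + (-0.3333)·(-0.8333)) / 5 = -5.6667/5 = -1.1333
  S[V,V] = ((-2.8333)·(-2.8333) + (3.1667)·(3.1667) + (-2.8333)·(-2.8333) + (3.1667)·(3.1667) + (-0.8333)·(-0.8333) + (0.1667)·(0.1667)) / 5 = 36.8333/5 = 7.3667
  S[V,W] = ((-2.8333)·(2.1667) + (3.1667)·(-1.8333) + (-2.8333)·(3.1667) + (3.1667)·(0.1667) + (-0.8333)·(-2.8333) + (0.1667)·(-0.8333)) / 5 = -18.1667/5 = -3.6333
  S[W,W] = ((2.1667)·(2.1667) + (-1.8333)·(-1.8333) + (3.1667)·(3.1667) + (0.1667)·(0.1667) + (-2.8333)·(-2.8333) + (-0.8333)·(-0.8333)) / 5 = 26.8333/5 = 5.3667

S is symmetric (S[j,i] = S[i,j]). Assembling:

S = [[1.4667, 1.6667, -1.1333],
 [1.6667, 7.3667, -3.6333],
 [-1.1333, -3.6333, 5.3667]]


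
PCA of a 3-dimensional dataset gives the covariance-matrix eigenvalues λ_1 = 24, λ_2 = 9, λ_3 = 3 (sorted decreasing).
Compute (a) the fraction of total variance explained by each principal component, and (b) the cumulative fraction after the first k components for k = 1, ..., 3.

Step 1 — total variance = trace(Sigma) = Σ λ_i = 24 + 9 + 3 = 36.

Step 2 — fraction explained by component i = λ_i / Σ λ:
  PC1: 24/36 = 0.6667
  PC2: 9/36 = 0.25
  PC3: 3/36 = 0.0833

Step 3 — cumulative fraction after k components = (λ_1 + ... + λ_k) / Σ λ:
  k = 1: 24/36 = 0.6667
  k = 2: (24 + 9)/36 = 33/36 = 0.9167
  k = 3: (24 + 9 + 3)/36 = 36/36 = 1

Summary (fraction, with percent):

explained: PC1 0.6667 (66.67%), PC2 0.25 (25%), PC3 0.0833 (8.33%);  cumulative: 0.6667, 0.9167, 1


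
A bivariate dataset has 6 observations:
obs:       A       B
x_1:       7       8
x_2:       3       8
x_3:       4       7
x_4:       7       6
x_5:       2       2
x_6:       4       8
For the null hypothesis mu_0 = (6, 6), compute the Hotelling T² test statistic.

Step 1 — sample mean vector:
  mean(A) = (7 + 3 + 4 + 7 + 2 + 4) / 6 = 27/6 = 4.5
  mean(B) = (8 + 8 + 7 + 6 + 2 + 8) / 6 = 39/6 = 6.5
  x̄ = (4.5, 6.5),  deviation x̄ - mu_0 = (4.5, 6.5) - (6, 6) = (-1.5, 0.5).

Step 2 — sample covariance matrix, S[i,j] = (1/(n-1)) · Σ_k (x_{k,i} - mean_i) · (x_{k,j} - mean_j), divisor n-1 = 5:
  S[A,A] = ((2.5)·(2.5) + (-1.5)·(-1.5) + (-0.5)·(-0.5) + (2.5)·(2.5) + (-2.5)·(-2.5) + (-0.5)·(-0.5)) / 5 = 21.5/5 = 4.3
  S[A,B] = ((2.5)·(1.5) + (-1.5)·(1.5) + (-0.5)·(0.5) + (2.5)·(-0.5) + (-2.5)·(-4.5) + (-0.5)·(1.5)) / 5 = 10.5/5 = 2.1
  S[B,B] = ((1.5)·(1.5) + (1.5)·(1.5) + (0.5)·(0.5) + (-0.5)·(-0.5) + (-4.5)·(-4.5) + (1.5)·(1.5)) / 5 = 27.5/5 = 5.5
  S = [[4.3, 2.1],
 [2.1, 5.5]].

Step 3 — invert S. det(S) = 4.3·5.5 - (2.1)² = 19.24.
  S^{-1} = (1/det) · [[d, -b], [-b, a]] = [[0.2859, -0.1091],
 [-0.1091, 0.2235]].

Step 4 — quadratic form (x̄ - mu_0)^T · S^{-1} · (x̄ - mu_0):
  S^{-1} · (x̄ - mu_0) = (-0.4834, 0.2755),
  (x̄ - mu_0)^T · [...] = (-1.5)·(-0.4834) + (0.5)·(0.2755) = 0.8628.

Step 5 — scale by n: T² = 6 · 0.8628 = 5.1767.

T² ≈ 5.1767


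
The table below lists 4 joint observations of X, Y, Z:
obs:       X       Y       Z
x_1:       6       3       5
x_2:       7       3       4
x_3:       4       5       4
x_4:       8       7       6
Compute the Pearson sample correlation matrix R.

Step 1 — column means:
  mean(X) = (6 + 7 + 4 + 8) / 4 = 25/4 = 6.25
  mean(Y) = (3 + 3 + 5 + 7) / 4 = 18/4 = 4.5
  mean(Z) = (5 + 4 + 4 + 6) / 4 = 19/4 = 4.75

Step 2 — sample variances and covariances s[i,j] = (1/(n-1)) · Σ_k (x_{k,i} - mean_i) · (x_{k,j} - mean_j), with n-1 = 3:
  s[X,X] = ((-0.25)·(-0.25) + (0.75)·(0.75) + (-2.25)·(-2.25) + (1.75)·(1.75)) / 3 = 8.75/3 = 2.9167
  s[X,Y] = ((-0.25)·(-1.5) + (0.75)·(-1.5) + (-2.25)·(0.5) + (1.75)·(2.5)) / 3 = 2.5/3 = 0.8333
  s[X,Z] = ((-0.25)·(0.25) + (0.75)·(-0.75) + (-2.25)·(-0.75) + (1.75)·(1.25)) / 3 = 3.25/3 = 1.0833
  s[Y,Y] = ((-1.5)·(-1.5) + (-1.5)·(-1.5) + (0.5)·(0.5) + (2.5)·(2.5)) / 3 = 11/3 = 3.6667
  s[Y,Z] = ((-1.5)·(0.25) + (-1.5)·(-0.75) + (0.5)·(-0.75) + (2.5)·(1.25)) / 3 = 3.5/3 = 1.1667
  s[Z,Z] = ((0.25)·(0.25) + (-0.75)·(-0.75) + (-0.75)·(-0.75) + (1.25)·(1.25)) / 3 = 2.75/3 = 0.9167
  Sample standard deviations s_i = √(s[i,i]):
  s(X) = √(2.9167) = 1.7078
  s(Y) = √(3.6667) = 1.9149
  s(Z) = √(0.9167) = 0.9574

Step 3 — r_{ij} = s_{ij} / (s_i · s_j):
  r[X,X] = 1 (diagonal).
  r[X,Y] = 0.8333 / (1.7078 · 1.9149) = 0.8333 / 3.2702 = 0.2548
  r[X,Z] = 1.0833 / (1.7078 · 0.9574) = 1.0833 / 1.6351 = 0.6625
  r[Y,Y] = 1 (diagonal).
  r[Y,Z] = 1.1667 / (1.9149 · 0.9574) = 1.1667 / 1.8333 = 0.6364
  r[Z,Z] = 1 (diagonal).

R is symmetric with unit diagonal. Assembling:

R = [[1, 0.2548, 0.6625],
 [0.2548, 1, 0.6364],
 [0.6625, 0.6364, 1]]


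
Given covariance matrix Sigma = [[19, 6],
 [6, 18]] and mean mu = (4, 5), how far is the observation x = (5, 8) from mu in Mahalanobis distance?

Step 1 — centre the observation: (x - mu) = (1, 3).

Step 2 — invert Sigma. det(Sigma) = 19·18 - (6)² = 306.
  Sigma^{-1} = (1/det) · [[d, -b], [-b, a]] = [[0.0588, -0.0196],
 [-0.0196, 0.0621]].

Step 3 — form the quadratic (x - mu)^T · Sigma^{-1} · (x - mu):
  Sigma^{-1} · (x - mu) = (0, 0.1667).
  (x - mu)^T · [Sigma^{-1} · (x - mu)] = (1)·(0) + (3)·(0.1667) = 0.5.

Step 4 — take square root: d = √(0.5) ≈ 0.7071.

d(x, mu) = √(0.5) ≈ 0.7071


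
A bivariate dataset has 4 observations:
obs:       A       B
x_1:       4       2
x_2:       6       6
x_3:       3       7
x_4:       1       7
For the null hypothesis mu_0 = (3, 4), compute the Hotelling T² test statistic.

Step 1 — sample mean vector:
  mean(A) = (4 + 6 + 3 + 1) / 4 = 14/4 = 3.5
  mean(B) = (2 + 6 + 7 + 7) / 4 = 22/4 = 5.5
  x̄ = (3.5, 5.5),  deviation x̄ - mu_0 = (3.5, 5.5) - (3, 4) = (0.5, 1.5).

Step 2 — sample covariance matrix, S[i,j] = (1/(n-1)) · Σ_k (x_{k,i} - mean_i) · (x_{k,j} - mean_j), divisor n-1 = 3:
  S[A,A] = ((0.5)·(0.5) + (2.5)·(2.5) + (-0.5)·(-0.5) + (-2.5)·(-2.5)) / 3 = 13/3 = 4.3333
  S[A,B] = ((0.5)·(-3.5) + (2.5)·(0.5) + (-0.5)·(1.5) + (-2.5)·(1.5)) / 3 = -5/3 = -1.6667
  S[B,B] = ((-3.5)·(-3.5) + (0.5)·(0.5) + (1.5)·(1.5) + (1.5)·(1.5)) / 3 = 17/3 = 5.6667
  S = [[4.3333, -1.6667],
 [-1.6667, 5.6667]].

Step 3 — invert S. det(S) = 4.3333·5.6667 - (-1.6667)² = 21.7778.
  S^{-1} = (1/det) · [[d, -b], [-b, a]] = [[0.2602, 0.0765],
 [0.0765, 0.199]].

Step 4 — quadratic form (x̄ - mu_0)^T · S^{-1} · (x̄ - mu_0):
  S^{-1} · (x̄ - mu_0) = (0.2449, 0.3367),
  (x̄ - mu_0)^T · [...] = (0.5)·(0.2449) + (1.5)·(0.3367) = 0.6276.

Step 5 — scale by n: T² = 4 · 0.6276 = 2.5102.

T² ≈ 2.5102


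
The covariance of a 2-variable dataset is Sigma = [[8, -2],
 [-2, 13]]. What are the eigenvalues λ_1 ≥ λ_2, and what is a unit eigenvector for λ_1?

Step 1 — characteristic polynomial of 2×2 Sigma:
  det(Sigma - λI) = λ² - trace · λ + det = 0.
  trace = 8 + 13 = 21, det = 8·13 - (-2)² = 100.
Step 2 — discriminant:
  Δ = trace² - 4·det = 441 - 400 = 41.
Step 3 — eigenvalues:
  λ = (trace ± √Δ)/2 = (21 ± 6.4031)/2,
  λ_1 = 13.7016,  λ_2 = 7.2984.

Step 4 — unit eigenvector for λ_1: solve (Sigma - λ_1 I)v = 0. First row:
  (8 - 13.7016)·v_x + (-2)·v_y = 0, i.e. (-5.7016)·v_x + (-2)·v_y = 0,
  so v ∝ (b, λ_1 - a) = (-2, 5.7016); multiply by -1 so the first entry is positive: u = (2, -5.7016).
  ||u|| = √((2)² + (-5.7016)²) = √(36.5078) ≈ 6.0422,
  v_1 = u/||u|| ≈ (0.331, -0.9436) (||v_1|| = 1).

λ_1 = 13.7016,  λ_2 = 7.2984;  v_1 ≈ (0.331, -0.9436)
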